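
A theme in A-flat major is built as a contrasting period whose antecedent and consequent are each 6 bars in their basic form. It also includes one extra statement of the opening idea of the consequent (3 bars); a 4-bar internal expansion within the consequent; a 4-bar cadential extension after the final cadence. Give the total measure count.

Basic contrasting period: 6 + 6 = 12 bars.
12 (basic form) + 3 (extra statement) + 4 (internal expansion) + 4 (cadential extension) = 23.

23 measures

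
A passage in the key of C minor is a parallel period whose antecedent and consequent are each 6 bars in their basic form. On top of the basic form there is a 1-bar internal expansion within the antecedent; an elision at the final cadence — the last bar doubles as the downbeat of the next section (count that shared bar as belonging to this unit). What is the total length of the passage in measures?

Basic parallel period: 6 + 6 = 12 bars.
12 (basic form) + 1 (internal expansion) = 13.
The elision shares a bar with the next section but does not change this unit's count.

13 measures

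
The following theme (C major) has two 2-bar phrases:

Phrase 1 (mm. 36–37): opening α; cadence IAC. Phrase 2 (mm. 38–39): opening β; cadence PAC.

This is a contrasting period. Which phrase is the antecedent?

The phrase ending with the weaker cadence (imperfect authentic cadence) is the antecedent; the one ending more conclusively (perfect authentic cadence) is the consequent. The antecedent is phrase 1.

phrase 1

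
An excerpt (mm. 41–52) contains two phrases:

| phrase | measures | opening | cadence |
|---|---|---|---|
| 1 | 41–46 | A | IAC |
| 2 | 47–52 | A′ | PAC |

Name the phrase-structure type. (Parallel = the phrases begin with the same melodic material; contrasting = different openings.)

parallel period

Phrase 1 ends with an imperfect authentic cadence (weaker) and phrase 2 with a perfect authentic cadence (stronger): antecedent + consequent = a period.
The two phrases open with the same material (A / A′), so the period is parallel.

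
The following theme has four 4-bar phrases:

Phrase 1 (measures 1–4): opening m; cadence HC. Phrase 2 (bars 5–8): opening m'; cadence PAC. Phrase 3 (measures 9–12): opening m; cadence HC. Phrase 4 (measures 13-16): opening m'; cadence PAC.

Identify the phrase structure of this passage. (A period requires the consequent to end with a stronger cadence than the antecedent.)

repeated period

The cadence pattern HC–PAC–HC–PAC is weak–strong twice, and phrases 3–4 restate phrases 1–2: a period heard twice, not a double period (which would end weakly at phrase 2).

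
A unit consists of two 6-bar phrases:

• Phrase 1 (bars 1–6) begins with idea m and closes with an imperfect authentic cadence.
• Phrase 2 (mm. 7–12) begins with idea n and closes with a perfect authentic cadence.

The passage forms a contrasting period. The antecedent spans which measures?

The antecedent is the phrase ending with the weaker cadence (imperfect authentic cadence, phrase 1) and the consequent the one ending more conclusively (perfect authentic cadence, phrase 2); the antecedent is mm. 1–6.

measures 1–6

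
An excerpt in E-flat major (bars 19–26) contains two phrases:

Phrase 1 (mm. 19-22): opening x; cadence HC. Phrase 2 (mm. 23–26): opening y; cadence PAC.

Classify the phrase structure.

Phrase 1 ends with a half cadence (weaker) and phrase 2 with a perfect authentic cadence (stronger): antecedent + consequent = a period.
The two phrases open with different material (x / y), so the period is contrasting.

contrasting period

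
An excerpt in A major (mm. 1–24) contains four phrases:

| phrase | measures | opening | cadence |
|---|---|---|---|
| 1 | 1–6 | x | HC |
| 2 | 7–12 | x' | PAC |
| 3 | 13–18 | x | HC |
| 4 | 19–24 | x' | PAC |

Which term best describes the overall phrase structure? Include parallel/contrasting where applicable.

The cadence pattern HC–PAC–HC–PAC is weak–strong twice, and phrases 3–4 restate phrases 1–2: a period heard twice, not a double period (which would end weakly at phrase 2).

repeated period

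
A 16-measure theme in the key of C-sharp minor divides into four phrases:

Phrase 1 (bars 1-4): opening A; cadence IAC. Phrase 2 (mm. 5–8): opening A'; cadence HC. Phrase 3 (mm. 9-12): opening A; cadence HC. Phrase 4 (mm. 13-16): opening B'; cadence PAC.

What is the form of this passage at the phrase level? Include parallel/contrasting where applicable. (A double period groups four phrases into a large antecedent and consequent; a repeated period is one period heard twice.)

parallel double period

Four phrases in two halves: the first half (measures 1–8) ends with a half cadence, the second (mm. 9–16) with a perfect authentic cadence — a large antecedent–consequent pair, i.e. a double period.
Phrase 3 begins with the same material as phrase 1, making it parallel.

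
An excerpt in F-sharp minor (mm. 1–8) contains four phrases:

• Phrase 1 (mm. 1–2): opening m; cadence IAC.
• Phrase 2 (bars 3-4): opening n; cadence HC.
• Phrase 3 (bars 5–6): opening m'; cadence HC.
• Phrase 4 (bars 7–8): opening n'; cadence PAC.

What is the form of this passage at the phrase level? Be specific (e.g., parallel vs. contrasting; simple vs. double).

parallel double period

Four phrases in two halves: the first half (mm. 1–4) ends with a half cadence, the second (mm. 5–8) with a perfect authentic cadence — a large antecedent–consequent pair, i.e. a double period.
Phrase 3 begins with the same material as phrase 1, making it parallel.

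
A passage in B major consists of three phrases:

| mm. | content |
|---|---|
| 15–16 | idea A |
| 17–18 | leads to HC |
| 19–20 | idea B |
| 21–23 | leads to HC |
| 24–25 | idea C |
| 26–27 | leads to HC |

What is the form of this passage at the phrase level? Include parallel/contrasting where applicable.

phrase group

The final phrase closes with a half cadence, which is not stronger than the preceding half cadence; the 3 phrases lack an overall antecedent–consequent design and so form a phrase group.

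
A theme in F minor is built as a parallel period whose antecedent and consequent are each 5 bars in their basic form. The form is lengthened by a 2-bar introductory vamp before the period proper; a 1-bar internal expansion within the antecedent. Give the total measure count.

Basic parallel period: 5 + 5 = 10 bars.
10 (basic form) + 2 (introduction) + 1 (internal expansion) = 13.

13 measures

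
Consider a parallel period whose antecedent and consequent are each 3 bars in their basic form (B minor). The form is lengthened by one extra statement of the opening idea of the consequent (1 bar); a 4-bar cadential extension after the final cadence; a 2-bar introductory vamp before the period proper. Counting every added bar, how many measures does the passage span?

Basic parallel period: 3 + 3 = 6 bars.
6 (basic form) + 1 (extra statement) + 4 (cadential extension) + 2 (introduction) = 13.

13 measures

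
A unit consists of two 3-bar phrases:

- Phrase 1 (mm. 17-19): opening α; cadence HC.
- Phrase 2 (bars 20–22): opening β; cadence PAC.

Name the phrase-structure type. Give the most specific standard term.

Phrase 1 ends with a half cadence (weaker) and phrase 2 with a perfect authentic cadence (stronger): antecedent + consequent = a period.
The two phrases open with different material (α / β), so the period is contrasting.

contrasting period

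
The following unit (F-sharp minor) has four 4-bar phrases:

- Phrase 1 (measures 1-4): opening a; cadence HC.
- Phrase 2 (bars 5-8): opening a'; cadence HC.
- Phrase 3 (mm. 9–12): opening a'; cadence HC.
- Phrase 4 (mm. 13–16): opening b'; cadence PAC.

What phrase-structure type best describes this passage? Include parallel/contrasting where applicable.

Four phrases in two halves: the first half (bars 1–8) ends with a half cadence, the second (measures 9-16) with a perfect authentic cadence — a large antecedent–consequent pair, i.e. a double period.
Phrase 3 begins with the same material as phrase 1, making it parallel.

parallel double period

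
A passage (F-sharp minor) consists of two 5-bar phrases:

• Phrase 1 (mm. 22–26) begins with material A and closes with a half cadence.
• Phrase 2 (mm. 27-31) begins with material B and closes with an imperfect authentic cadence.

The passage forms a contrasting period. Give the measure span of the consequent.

The phrase ending with the weaker cadence (half cadence) is the antecedent; the one ending more conclusively (imperfect authentic cadence) is the consequent. The consequent is measures 27–31.

measures 27–31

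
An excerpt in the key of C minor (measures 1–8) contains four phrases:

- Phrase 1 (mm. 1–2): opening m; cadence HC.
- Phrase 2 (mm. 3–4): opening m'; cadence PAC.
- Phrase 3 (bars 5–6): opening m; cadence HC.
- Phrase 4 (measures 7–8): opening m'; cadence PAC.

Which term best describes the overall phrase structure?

The cadence pattern HC–PAC–HC–PAC is weak–strong twice, and phrases 3–4 restate phrases 1–2: a period heard twice, not a double period (which would end weakly at phrase 2).

repeated period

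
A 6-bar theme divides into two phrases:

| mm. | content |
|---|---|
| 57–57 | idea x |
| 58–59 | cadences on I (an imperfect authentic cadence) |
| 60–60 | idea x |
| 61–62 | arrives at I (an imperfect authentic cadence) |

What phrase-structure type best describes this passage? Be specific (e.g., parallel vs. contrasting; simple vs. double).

Both phrases have the same opening (x) and the same cadence (imperfect authentic cadence): the second is a restatement, not a consequent, so this is a repeated phrase rather than a period.

repeated phrase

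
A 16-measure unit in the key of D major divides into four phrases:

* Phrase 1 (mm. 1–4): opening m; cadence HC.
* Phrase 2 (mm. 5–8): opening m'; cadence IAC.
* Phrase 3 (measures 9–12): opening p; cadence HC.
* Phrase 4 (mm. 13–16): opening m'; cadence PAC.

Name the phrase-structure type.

contrasting double period

Four phrases in two halves: the first half (mm. 1–8) ends with an imperfect authentic cadence, the second (mm. 9-16) with a perfect authentic cadence — a large antecedent–consequent pair, i.e. a double period.
Phrase 3 begins with different material from phrase 1, making it contrasting.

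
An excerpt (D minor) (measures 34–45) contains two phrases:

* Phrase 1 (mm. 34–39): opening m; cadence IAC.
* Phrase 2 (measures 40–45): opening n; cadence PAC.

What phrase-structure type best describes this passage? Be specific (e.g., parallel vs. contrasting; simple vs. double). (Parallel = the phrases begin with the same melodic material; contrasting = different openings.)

Phrase 1 ends with an imperfect authentic cadence (weaker) and phrase 2 with a perfect authentic cadence (stronger): antecedent + consequent = a period.
The two phrases open with different material (m / n), so the period is contrasting.

contrasting period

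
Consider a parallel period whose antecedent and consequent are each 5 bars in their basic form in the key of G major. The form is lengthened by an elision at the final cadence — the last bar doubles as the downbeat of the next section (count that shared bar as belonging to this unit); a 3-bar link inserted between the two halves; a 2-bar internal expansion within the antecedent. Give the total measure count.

Basic parallel period: 5 + 5 = 10 bars.
10 (basic form) + 3 (link) + 2 (internal expansion) = 15.
The elision shares a bar with the next section but does not change this unit's count.

15 measures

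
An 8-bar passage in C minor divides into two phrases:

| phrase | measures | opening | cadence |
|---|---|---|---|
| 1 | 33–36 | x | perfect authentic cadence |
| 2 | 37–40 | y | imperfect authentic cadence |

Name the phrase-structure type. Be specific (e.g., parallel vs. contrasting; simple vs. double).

The second phrase closes with an imperfect authentic cadence, which is not stronger than the first phrase's perfect authentic cadence; without a weak→strong cadential pair there is no antecedent–consequent relationship, so this is a phrase group rather than a period.

phrase group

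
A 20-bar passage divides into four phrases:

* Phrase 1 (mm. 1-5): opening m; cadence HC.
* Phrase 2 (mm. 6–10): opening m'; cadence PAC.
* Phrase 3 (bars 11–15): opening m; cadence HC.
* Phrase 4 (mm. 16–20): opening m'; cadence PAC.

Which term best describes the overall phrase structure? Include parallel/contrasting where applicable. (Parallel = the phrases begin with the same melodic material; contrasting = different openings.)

repeated period

The cadence pattern HC–PAC–HC–PAC is weak–strong twice, and phrases 3–4 restate phrases 1–2: a period heard twice, not a double period (which would end weakly at phrase 2).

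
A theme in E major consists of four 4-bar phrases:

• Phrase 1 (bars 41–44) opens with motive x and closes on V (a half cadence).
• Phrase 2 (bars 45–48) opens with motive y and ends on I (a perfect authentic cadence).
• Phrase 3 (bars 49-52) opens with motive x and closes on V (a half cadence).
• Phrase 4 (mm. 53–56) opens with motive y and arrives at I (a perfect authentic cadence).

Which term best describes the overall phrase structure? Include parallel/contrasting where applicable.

The cadence pattern HC–PAC–HC–PAC is weak–strong twice, and phrases 3–4 restate phrases 1–2: a period heard twice, not a double period (which would end weakly at phrase 2).

repeated period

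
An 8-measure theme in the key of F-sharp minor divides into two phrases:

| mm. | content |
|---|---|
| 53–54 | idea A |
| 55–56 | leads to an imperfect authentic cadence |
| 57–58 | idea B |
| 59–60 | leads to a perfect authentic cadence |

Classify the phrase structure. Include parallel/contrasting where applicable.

contrasting period

Phrase 1 ends with an imperfect authentic cadence (weaker) and phrase 2 with a perfect authentic cadence (stronger): antecedent + consequent = a period.
The two phrases open with different material (A / B), so the period is contrasting.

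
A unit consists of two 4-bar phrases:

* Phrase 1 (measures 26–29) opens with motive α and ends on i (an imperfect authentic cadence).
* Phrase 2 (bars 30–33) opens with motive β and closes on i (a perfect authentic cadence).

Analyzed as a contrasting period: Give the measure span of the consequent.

measures 30–33

The antecedent is the phrase ending with the weaker cadence (imperfect authentic cadence, phrase 1) and the consequent the one ending more conclusively (perfect authentic cadence, phrase 2); the consequent is mm. 30–33.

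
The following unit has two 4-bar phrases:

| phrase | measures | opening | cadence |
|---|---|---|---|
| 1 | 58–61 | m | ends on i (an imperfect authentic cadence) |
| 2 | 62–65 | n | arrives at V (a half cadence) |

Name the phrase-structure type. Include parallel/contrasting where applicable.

phrase group

The second phrase closes with a half cadence, which is not stronger than the first phrase's imperfect authentic cadence; without a weak→strong cadential pair there is no antecedent–consequent relationship, so this is a phrase group rather than a period.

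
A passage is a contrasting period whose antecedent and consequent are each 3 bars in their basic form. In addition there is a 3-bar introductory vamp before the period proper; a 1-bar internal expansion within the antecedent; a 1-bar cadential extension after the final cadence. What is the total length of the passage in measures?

Basic contrasting period: 3 + 3 = 6 bars.
6 (basic form) + 3 (introduction) + 1 (internal expansion) + 1 (cadential extension) = 11.

11 measures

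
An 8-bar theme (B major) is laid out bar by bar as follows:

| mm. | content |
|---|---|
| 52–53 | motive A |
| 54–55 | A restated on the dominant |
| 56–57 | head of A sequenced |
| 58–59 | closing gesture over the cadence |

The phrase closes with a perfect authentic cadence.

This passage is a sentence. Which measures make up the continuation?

measures 56–59

After the presentation (bars 52–55), the continuation covers the fragmentation through the cadence: mm. 56-59.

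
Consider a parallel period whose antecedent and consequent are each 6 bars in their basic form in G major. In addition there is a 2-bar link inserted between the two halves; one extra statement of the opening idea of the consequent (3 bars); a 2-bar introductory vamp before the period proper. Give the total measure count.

Basic parallel period: 6 + 6 = 12 bars.
12 (basic form) + 2 (link) + 3 (extra statement) + 2 (introduction) = 19.

19 measures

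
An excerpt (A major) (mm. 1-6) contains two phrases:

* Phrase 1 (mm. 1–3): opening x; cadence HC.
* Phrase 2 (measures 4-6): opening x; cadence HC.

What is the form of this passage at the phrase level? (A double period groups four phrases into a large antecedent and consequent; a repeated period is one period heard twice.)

repeated phrase

Both phrases have the same opening (x) and the same cadence (half cadence): the second is a restatement, not a consequent, so this is a repeated phrase rather than a period.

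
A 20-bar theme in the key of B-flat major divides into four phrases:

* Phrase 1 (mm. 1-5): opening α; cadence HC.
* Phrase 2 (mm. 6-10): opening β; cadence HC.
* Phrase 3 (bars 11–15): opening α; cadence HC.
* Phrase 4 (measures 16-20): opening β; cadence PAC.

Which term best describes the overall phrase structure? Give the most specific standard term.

Four phrases in two halves: the first half (mm. 1-10) ends with a half cadence, the second (measures 11-20) with a perfect authentic cadence — a large antecedent–consequent pair, i.e. a double period.
Phrase 3 begins with the same material as phrase 1, making it parallel.

parallel double period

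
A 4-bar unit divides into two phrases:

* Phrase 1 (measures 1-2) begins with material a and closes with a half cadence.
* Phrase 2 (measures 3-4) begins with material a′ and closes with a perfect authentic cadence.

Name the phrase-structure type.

parallel period

Phrase 1 ends with a half cadence (weaker) and phrase 2 with a perfect authentic cadence (stronger): antecedent + consequent = a period.
The two phrases open with the same material (a / a′), so the period is parallel.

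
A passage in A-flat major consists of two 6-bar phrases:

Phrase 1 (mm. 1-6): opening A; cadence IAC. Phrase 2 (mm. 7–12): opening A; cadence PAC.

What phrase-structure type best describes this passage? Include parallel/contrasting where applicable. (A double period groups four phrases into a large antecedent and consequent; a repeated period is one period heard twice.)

parallel period

Phrase 1 ends with an imperfect authentic cadence (weaker) and phrase 2 with a perfect authentic cadence (stronger): antecedent + consequent = a period.
The two phrases open with the same material (A / A), so the period is parallel.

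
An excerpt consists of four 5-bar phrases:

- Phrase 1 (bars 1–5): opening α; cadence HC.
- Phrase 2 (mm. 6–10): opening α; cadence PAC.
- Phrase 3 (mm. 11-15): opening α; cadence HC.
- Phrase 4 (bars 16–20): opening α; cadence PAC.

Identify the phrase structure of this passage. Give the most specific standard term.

The cadence pattern HC–PAC–HC–PAC is weak–strong twice, and phrases 3–4 restate phrases 1–2: a period heard twice, not a double period (which would end weakly at phrase 2).

repeated period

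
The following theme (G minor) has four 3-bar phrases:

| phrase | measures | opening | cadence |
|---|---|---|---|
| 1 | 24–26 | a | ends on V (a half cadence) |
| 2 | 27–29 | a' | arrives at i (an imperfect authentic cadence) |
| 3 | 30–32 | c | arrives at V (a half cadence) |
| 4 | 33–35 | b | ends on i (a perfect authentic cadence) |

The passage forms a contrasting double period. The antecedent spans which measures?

In a double period the four phrases pair into a large antecedent (phrases 1–2, ending imperfect authentic cadence) and a large consequent (phrases 3–4, ending perfect authentic cadence). The antecedent spans mm. 24-29.

measures 24–29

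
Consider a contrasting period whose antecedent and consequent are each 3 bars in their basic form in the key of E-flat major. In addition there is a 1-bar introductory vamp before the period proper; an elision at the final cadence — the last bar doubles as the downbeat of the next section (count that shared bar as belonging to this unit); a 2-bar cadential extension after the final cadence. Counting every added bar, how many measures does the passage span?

Basic contrasting period: 3 + 3 = 6 bars.
6 (basic form) + 1 (introduction) + 2 (cadential extension) = 9.
The elision shares a bar with the next section but does not change this unit's count.

9 measures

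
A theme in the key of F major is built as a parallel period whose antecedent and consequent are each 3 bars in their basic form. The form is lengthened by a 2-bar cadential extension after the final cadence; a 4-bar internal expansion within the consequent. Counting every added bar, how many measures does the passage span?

12 measures

Basic parallel period: 3 + 3 = 6 bars.
6 (basic form) + 2 (cadential extension) + 4 (internal expansion) = 12.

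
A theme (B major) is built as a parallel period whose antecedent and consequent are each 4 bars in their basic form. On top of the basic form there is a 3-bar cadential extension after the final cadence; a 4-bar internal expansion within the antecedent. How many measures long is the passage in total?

Basic parallel period: 4 + 4 = 8 bars.
8 (basic form) + 3 (cadential extension) + 4 (internal expansion) = 15.

15 measures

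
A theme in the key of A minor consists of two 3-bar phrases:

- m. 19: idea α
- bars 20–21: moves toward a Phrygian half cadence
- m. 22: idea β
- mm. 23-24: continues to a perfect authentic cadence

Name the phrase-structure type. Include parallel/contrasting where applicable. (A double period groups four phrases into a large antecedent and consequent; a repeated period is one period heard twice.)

contrasting period

Phrase 1 ends with a Phrygian half cadence (weaker) and phrase 2 with a perfect authentic cadence (stronger): antecedent + consequent = a period.
The two phrases open with different material (α / β), so the period is contrasting.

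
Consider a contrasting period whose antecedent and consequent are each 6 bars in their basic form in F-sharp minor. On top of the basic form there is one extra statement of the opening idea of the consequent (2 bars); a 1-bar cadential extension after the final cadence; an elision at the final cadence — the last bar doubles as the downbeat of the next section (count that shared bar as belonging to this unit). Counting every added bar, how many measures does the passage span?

15 measures

Basic contrasting period: 6 + 6 = 12 bars.
12 (basic form) + 2 (extra statement) + 1 (cadential extension) = 15.
The elision shares a bar with the next section but does not change this unit's count.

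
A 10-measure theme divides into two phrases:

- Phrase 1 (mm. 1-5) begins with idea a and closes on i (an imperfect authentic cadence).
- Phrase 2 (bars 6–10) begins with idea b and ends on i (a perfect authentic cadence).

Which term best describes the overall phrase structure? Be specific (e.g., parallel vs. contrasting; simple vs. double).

Phrase 1 ends with an imperfect authentic cadence (weaker) and phrase 2 with a perfect authentic cadence (stronger): antecedent + consequent = a period.
The two phrases open with different material (a / b), so the period is contrasting.

contrasting period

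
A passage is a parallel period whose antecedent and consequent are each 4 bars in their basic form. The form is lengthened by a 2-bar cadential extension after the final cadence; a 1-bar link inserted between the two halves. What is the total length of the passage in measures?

Basic parallel period: 4 + 4 = 8 bars.
8 (basic form) + 2 (cadential extension) + 1 (link) = 11.

11 measures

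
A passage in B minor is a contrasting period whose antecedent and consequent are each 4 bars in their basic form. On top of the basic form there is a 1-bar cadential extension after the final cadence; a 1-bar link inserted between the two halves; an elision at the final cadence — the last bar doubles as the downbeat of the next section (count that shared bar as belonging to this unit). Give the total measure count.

10 measures

Basic contrasting period: 4 + 4 = 8 bars.
8 (basic form) + 1 (cadential extension) + 1 (link) = 10.
The elision shares a bar with the next section but does not change this unit's count.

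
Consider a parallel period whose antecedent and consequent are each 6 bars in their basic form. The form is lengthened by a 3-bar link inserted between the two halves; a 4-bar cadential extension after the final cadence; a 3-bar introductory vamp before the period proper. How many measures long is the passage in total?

22 measures

Basic parallel period: 6 + 6 = 12 bars.
12 (basic form) + 3 (link) + 4 (cadential extension) + 3 (introduction) = 22.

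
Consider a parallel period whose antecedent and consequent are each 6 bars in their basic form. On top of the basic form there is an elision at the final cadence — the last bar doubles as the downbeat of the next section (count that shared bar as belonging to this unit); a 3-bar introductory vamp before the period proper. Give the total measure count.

Basic parallel period: 6 + 6 = 12 bars.
12 (basic form) + 3 (introduction) = 15.
The elision shares a bar with the next section but does not change this unit's count.

15 measures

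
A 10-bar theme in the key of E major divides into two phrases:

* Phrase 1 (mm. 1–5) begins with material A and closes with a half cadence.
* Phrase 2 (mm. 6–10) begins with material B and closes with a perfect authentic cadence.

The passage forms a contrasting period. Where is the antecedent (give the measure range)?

The antecedent is the phrase ending with the weaker cadence (half cadence, phrase 1) and the consequent the one ending more conclusively (perfect authentic cadence, phrase 2); the antecedent is mm. 1–5.

measures 1–5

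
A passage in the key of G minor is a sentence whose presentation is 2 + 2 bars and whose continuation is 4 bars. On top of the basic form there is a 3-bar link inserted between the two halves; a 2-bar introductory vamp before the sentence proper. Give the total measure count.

13 measures

Basic sentence: 2 + 2 + 4 = 8 bars.
8 (basic form) + 3 (link) + 2 (introduction) = 13.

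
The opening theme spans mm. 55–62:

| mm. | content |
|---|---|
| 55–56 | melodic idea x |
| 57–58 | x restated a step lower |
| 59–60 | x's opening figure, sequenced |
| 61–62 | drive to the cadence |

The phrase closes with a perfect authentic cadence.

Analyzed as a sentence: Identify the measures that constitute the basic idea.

The presentation of a sentence is the basic idea (measures 55–56) plus its repetition (mm. 57-58); the basic idea is therefore mm. 55–56.

measures 55–56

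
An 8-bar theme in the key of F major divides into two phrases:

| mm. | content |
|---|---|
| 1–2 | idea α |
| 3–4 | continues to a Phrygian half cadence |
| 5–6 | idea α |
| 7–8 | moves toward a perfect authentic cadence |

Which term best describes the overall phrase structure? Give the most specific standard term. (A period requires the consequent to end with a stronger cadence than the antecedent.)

parallel period

Phrase 1 ends with a Phrygian half cadence (weaker) and phrase 2 with a perfect authentic cadence (stronger): antecedent + consequent = a period.
The two phrases open with the same material (α / α), so the period is parallel.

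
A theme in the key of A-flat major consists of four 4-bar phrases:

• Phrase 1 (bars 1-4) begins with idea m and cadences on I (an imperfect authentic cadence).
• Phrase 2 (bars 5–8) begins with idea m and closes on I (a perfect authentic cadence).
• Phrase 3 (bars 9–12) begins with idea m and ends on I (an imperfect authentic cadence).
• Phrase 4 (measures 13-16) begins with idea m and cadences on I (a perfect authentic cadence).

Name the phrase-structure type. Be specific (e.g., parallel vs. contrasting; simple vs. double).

The cadence pattern IAC–PAC–IAC–PAC is weak–strong twice, and phrases 3–4 restate phrases 1–2: a period heard twice, not a double period (which would end weakly at phrase 2).

repeated period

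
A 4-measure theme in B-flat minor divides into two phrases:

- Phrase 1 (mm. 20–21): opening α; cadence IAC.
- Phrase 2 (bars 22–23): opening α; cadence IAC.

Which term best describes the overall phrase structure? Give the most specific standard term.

Both phrases have the same opening (α) and the same cadence (imperfect authentic cadence): the second is a restatement, not a consequent, so this is a repeated phrase rather than a period.

repeated phrase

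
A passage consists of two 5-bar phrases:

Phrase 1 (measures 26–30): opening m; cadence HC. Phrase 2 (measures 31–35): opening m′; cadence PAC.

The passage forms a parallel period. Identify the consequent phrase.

phrase 2

The phrase ending with the weaker cadence (half cadence) is the antecedent; the one ending more conclusively (perfect authentic cadence) is the consequent. The consequent is phrase 2.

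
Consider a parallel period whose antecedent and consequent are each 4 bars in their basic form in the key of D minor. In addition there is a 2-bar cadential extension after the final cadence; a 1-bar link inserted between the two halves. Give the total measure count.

Basic parallel period: 4 + 4 = 8 bars.
8 (basic form) + 2 (cadential extension) + 1 (link) = 11.

11 measures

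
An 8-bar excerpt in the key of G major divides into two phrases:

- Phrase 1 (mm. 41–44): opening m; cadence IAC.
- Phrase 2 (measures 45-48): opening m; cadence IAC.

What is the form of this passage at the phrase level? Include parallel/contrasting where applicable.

Both phrases have the same opening (m) and the same cadence (imperfect authentic cadence): the second is a restatement, not a consequent, so this is a repeated phrase rather than a period.

repeated phrase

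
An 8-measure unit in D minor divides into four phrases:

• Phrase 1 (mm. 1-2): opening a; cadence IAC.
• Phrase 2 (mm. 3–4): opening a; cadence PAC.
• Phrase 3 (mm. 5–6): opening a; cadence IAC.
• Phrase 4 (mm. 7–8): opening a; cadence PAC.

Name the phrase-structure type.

repeated period

The cadence pattern IAC–PAC–IAC–PAC is weak–strong twice, and phrases 3–4 restate phrases 1–2: a period heard twice, not a double period (which would end weakly at phrase 2).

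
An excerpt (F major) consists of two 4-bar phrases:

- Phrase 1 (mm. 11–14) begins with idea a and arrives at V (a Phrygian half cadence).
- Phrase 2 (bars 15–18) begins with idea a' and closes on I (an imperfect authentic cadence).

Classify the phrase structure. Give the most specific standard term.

parallel period

Phrase 1 ends with a Phrygian half cadence (weaker) and phrase 2 with an imperfect authentic cadence (stronger): antecedent + consequent = a period.
The two phrases open with the same material (a / a'), so the period is parallel.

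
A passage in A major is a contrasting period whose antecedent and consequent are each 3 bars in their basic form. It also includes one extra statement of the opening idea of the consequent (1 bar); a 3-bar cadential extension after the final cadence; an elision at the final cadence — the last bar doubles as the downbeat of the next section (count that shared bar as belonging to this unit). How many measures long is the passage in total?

10 measures

Basic contrasting period: 3 + 3 = 6 bars.
6 (basic form) + 1 (extra statement) + 3 (cadential extension) = 10.
The elision shares a bar with the next section but does not change this unit's count.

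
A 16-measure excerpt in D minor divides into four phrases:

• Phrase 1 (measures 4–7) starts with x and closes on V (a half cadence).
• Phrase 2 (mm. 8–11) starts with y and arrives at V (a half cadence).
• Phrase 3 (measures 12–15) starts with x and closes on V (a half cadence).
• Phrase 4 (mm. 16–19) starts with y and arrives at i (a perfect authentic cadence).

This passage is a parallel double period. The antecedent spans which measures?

measures 4–11

In a double period the four phrases pair into a large antecedent (phrases 1–2, ending half cadence) and a large consequent (phrases 3–4, ending perfect authentic cadence). The antecedent spans mm. 4-11.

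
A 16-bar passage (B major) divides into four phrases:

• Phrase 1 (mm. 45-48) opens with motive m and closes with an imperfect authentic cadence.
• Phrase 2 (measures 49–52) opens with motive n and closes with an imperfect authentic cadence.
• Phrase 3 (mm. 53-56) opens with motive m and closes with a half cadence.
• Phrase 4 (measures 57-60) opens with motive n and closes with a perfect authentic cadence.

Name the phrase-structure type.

parallel double period

Four phrases in two halves: the first half (mm. 45–52) ends with an imperfect authentic cadence, the second (bars 53–60) with a perfect authentic cadence — a large antecedent–consequent pair, i.e. a double period.
Phrase 3 begins with the same material as phrase 1, making it parallel.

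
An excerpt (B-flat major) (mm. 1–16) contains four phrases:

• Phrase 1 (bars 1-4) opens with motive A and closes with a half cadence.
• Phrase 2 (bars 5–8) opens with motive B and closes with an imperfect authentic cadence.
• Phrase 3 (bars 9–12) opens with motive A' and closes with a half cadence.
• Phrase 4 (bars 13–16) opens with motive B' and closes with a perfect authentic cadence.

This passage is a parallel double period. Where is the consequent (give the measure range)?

measures 9–16

In a double period the four phrases pair into a large antecedent (phrases 1–2, ending imperfect authentic cadence) and a large consequent (phrases 3–4, ending perfect authentic cadence). The consequent spans mm. 9-16.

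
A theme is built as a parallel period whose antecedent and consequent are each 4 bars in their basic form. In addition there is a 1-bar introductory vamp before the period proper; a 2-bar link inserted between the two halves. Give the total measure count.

Basic parallel period: 4 + 4 = 8 bars.
8 (basic form) + 1 (introduction) + 2 (link) = 11.

11 measures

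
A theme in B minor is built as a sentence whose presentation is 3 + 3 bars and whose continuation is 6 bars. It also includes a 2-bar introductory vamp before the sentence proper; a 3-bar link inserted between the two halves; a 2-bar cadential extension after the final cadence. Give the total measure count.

Basic sentence: 3 + 3 + 6 = 12 bars.
12 (basic form) + 2 (introduction) + 3 (link) + 2 (cadential extension) = 19.

19 measures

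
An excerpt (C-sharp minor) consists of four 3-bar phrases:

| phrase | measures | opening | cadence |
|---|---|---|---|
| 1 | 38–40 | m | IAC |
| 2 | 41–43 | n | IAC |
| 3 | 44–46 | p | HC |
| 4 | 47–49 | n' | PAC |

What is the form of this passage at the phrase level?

Four phrases in two halves: the first half (mm. 38-43) ends with an imperfect authentic cadence, the second (bars 44-49) with a perfect authentic cadence — a large antecedent–consequent pair, i.e. a double period.
Phrase 3 begins with different material from phrase 1, making it contrasting.

contrasting double period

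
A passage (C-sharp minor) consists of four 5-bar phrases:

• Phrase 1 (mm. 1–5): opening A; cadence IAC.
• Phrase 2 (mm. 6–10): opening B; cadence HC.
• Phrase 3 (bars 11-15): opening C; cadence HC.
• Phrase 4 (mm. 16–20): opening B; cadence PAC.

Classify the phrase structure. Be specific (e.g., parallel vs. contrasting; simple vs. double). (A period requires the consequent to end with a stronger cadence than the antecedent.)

contrasting double period

Four phrases in two halves: the first half (mm. 1-10) ends with a half cadence, the second (measures 11–20) with a perfect authentic cadence — a large antecedent–consequent pair, i.e. a double period.
Phrase 3 begins with different material from phrase 1, making it contrasting.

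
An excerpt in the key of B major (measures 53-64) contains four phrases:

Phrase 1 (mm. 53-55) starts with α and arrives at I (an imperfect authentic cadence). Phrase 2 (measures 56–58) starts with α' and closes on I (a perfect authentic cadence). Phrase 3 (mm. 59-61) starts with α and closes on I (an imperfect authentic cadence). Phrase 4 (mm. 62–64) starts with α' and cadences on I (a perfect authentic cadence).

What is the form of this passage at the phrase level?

repeated period

The cadence pattern IAC–PAC–IAC–PAC is weak–strong twice, and phrases 3–4 restate phrases 1–2: a period heard twice, not a double period (which would end weakly at phrase 2).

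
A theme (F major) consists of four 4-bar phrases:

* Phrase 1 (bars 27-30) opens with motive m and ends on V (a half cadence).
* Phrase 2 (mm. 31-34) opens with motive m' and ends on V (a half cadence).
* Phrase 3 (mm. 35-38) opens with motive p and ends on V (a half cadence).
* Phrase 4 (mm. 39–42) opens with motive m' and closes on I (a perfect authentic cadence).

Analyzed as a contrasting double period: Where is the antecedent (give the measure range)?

measures 27–34

In a double period the four phrases pair into a large antecedent (phrases 1–2, ending half cadence) and a large consequent (phrases 3–4, ending perfect authentic cadence). The antecedent spans mm. 27–34.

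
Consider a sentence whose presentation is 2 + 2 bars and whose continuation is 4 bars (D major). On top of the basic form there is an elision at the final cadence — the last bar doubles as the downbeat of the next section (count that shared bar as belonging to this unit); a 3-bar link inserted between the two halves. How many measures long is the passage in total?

Basic sentence: 2 + 2 + 4 = 8 bars.
8 (basic form) + 3 (link) = 11.
The elision shares a bar with the next section but does not change this unit's count.

11 measures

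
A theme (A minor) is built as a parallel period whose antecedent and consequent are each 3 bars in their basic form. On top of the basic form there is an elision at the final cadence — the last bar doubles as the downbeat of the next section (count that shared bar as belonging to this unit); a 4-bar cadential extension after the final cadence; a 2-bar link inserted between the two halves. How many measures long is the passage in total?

Basic parallel period: 3 + 3 = 6 bars.
6 (basic form) + 4 (cadential extension) + 2 (link) = 12.
The elision shares a bar with the next section but does not change this unit's count.

12 measures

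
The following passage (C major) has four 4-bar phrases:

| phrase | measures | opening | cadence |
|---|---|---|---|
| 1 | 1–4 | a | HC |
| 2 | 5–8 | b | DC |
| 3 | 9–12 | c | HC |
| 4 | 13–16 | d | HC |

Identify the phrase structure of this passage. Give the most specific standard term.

phrase group

Phrase 4 ends with a half cadence, no stronger than phrase 2's deceptive cadence, so the four phrases do not form a double period; nor do phrases 3–4 duplicate 1–2, so it is not a repeated period. With no phrase reaching a conclusive cadence, the passage is a phrase group.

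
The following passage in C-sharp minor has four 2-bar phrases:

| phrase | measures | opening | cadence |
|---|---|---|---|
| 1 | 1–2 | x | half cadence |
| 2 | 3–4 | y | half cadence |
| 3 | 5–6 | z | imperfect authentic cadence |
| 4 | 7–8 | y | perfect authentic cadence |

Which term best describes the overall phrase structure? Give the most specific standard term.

Four phrases in two halves: the first half (mm. 1–4) ends with a half cadence, the second (bars 5-8) with a perfect authentic cadence — a large antecedent–consequent pair, i.e. a double period.
Phrase 3 begins with different material from phrase 1, making it contrasting.

contrasting double period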